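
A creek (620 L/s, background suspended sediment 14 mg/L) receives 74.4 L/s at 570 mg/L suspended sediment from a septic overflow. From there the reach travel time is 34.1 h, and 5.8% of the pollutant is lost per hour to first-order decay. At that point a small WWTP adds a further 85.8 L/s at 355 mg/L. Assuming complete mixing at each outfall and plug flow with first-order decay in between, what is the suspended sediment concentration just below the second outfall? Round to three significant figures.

47.6 mg/L

Conservation of mass: C = (620.0·14.00 + 74.40·570.0) / 694.4 = 51090/694.4 = 73.57 mg/L; combined flow 694.4 L/s.
5.8%/h lost → k = −ln(1 − 0.058) = 0.05975 h⁻¹.
First-order decay: C = 73.57·exp(−k·t) = 73.57·0.1304 = 9.591 mg/L.
Second outfall: C = (694.4·9.591 + 85.80·355.0)/780.2 = 47.58 mg/L.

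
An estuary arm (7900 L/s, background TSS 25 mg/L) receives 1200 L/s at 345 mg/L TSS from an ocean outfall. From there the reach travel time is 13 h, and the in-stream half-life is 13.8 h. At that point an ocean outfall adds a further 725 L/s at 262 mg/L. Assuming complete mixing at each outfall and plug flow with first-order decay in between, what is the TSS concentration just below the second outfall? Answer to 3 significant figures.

Conservation of mass: C = (7900·25.00 + 1200·345.0) / 9100 = 611500/9100 = 67.20 mg/L; combined flow 9100 L/s.
Half-life 13.8 h → k = ln 2 / 13.8 = 0.05023 h⁻¹ = 1.205 d⁻¹.
After decay, C = 67.20 × e^(−kt) = 67.20 × 0.5205 = 34.98 mg/L.
At the second outfall, C = (9100·34.98 + 725.0·262.0) / (9100 + 725.0) = 51.73 mg/L.

51.7 mg/L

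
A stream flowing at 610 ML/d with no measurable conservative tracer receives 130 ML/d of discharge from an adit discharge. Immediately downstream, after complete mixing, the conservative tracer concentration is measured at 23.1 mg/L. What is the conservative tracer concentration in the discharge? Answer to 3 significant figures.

Mass balance: 610.0·0 + 130.0·Cₑ = 740.0·23.10
→ Cₑ = (740.0·23.10 − 610.0·0) / 130.0 = 131.5 mg/L.

131 mg/L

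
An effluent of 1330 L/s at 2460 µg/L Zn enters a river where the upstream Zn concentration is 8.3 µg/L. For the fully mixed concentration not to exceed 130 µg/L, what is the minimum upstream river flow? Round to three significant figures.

Set C_mix = 130: (Q·8.300 + 1330·2460) / (Q + 1330) = 130
→ Q = 1330·(2460 − 130)/(130 − 8.300) = 25460 L/s.

25500 L/s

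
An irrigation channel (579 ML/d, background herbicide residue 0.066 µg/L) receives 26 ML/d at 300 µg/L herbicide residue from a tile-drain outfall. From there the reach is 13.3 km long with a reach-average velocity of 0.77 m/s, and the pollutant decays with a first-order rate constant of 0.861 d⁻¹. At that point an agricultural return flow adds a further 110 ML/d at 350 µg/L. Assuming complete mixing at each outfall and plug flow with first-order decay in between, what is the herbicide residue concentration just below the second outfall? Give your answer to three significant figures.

Mixed concentration C = ΣQC/ΣQ = (579.0·0.06600 + 26.00·300.0) / 605.0 = 7838/605.0 = 12.96 µg/L; combined flow 605.0 ML/d.
Travel time t = 13.3·1000 / 0.77 = 17270 s = 4.798 h.
Applying C = C₀e^(−kt): 12.96 × 0.8419 = 10.91 µg/L.
Second outfall: C = (605.0·10.91 + 110.0·350.0)/715.0 = 63.08 µg/L.

63.1 µg/L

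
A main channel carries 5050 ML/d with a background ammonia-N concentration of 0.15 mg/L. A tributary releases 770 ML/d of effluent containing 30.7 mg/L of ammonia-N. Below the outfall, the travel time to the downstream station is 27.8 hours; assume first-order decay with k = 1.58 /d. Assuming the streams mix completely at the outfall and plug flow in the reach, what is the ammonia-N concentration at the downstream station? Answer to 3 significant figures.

Conservation of mass: C = (5050·0.1500 + 770.0·30.70) / 5820 = 24400/5820 = 4.192 mg/L.
First-order decay: C = 4.192·exp(−k·t) = 4.192·0.1604 = 0.6723 mg/L.

0.672 mg/L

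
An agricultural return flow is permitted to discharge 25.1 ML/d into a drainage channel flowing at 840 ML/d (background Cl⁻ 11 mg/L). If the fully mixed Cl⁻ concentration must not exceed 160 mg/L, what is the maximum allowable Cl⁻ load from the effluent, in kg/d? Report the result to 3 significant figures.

Mass balance at the limit: 840.0·11.00 + 25.10·Cₑ = 865.1·160 → Cₑ = 5146 mg/L.
25.10 ML/d = 0.2905 m³/s. Load = 0.2905 m³/s × 5146 g/m³ × 86 400 s/d = 129200 kg/d.

129000 kg/d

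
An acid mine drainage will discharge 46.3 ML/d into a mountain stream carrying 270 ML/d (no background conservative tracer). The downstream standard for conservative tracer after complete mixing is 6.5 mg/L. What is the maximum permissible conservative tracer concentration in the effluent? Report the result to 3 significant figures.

44.4 mg/L

At the limit, (Qr·Cr + Qe·Cₑ)/(Qr + Qe) = 6.5:
Cₑ = (316.3·6.5 − 270.0·0) / 46.30 = 44.40 mg/L.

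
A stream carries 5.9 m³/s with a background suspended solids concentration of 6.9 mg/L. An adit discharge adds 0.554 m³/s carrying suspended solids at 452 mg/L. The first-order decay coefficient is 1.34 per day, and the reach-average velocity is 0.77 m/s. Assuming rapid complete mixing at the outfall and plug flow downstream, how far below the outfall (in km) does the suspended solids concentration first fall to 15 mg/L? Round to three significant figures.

Mass balance: C = (5.900·6.900 + 0.5540·452.0) / 6.454 = 291.1/6.454 = 45.11 mg/L.
Set 45.11·exp(−k·t) = 15 → t = ln(45.11/15)/k = 70990 s = 19.72 h.
Distance = v·t = 0.77·70990 = 54660 m = 54.66 km.

54.7 km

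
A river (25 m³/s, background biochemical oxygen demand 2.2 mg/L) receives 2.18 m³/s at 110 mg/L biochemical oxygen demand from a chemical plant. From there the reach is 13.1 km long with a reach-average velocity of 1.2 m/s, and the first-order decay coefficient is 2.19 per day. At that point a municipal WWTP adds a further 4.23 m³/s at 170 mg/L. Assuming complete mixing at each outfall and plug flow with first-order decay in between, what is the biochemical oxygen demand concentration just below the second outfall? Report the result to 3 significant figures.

30.0 mg/L

After mixing, C = (25.00·2.200 + 2.180·110.0) / 27.18 = 294.8/27.18 = 10.85 mg/L; combined flow 27.18 m³/s.
Travel time t = 13.1·1000 / 1.2 = 10920 s = 3.032 h.
First-order decay: C = 10.85·exp(−k·t) = 10.85·0.7583 = 8.224 mg/L.
Second outfall: C = (27.18·8.224 + 4.230·170.0)/31.41 = 30.01 mg/L.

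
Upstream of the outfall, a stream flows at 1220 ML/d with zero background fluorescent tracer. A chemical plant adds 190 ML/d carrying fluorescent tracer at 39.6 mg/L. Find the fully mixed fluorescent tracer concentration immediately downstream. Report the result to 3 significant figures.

5.34 mg/L

After mixing, C = (1220·0 + 190.0·39.60) / 1410 = 7524/1410 = 5.336 mg/L.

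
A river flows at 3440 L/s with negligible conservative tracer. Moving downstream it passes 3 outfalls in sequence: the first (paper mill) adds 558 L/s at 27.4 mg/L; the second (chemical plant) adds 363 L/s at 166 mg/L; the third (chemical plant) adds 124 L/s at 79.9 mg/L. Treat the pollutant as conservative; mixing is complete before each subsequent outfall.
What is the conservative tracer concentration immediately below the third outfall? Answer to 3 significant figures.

19.1 mg/L

Outfall 1: combined Q = 3998 L/s; C = (3440·0 + 558.0·27.40)/3998 = 3.824 mg/L.
Outfall 2: combined Q = 4361 L/s; C = (3998·3.824 + 363.0·166.0)/4361 = 17.32 mg/L.
Outfall 3: combined Q = 4485 L/s; C = (4361·17.32 + 124.0·79.90)/4485 = 19.05 mg/L.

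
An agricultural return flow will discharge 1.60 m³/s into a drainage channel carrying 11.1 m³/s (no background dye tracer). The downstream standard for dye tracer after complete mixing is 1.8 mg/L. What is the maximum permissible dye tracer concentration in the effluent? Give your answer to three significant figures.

At the limit, (Qr·Cr + Qe·Cₑ)/(Qr + Qe) = 1.8:
Cₑ = (12.70·1.8 − 11.10·0) / 1.600 = 14.29 mg/L.

14.3 mg/L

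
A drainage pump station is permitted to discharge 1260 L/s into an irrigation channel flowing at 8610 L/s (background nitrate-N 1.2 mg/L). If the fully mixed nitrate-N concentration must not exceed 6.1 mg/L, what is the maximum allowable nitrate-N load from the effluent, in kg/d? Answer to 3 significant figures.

4310 kg/d

Mass balance at the limit: 8610·1.200 + 1260·Cₑ = 9870·6.1 → Cₑ = 39.58 mg/L.
1260 L/s = 1.260 m³/s. Load = 1.260 m³/s × 39.58 g/m³ × 86 400 s/d = 4309 kg/d.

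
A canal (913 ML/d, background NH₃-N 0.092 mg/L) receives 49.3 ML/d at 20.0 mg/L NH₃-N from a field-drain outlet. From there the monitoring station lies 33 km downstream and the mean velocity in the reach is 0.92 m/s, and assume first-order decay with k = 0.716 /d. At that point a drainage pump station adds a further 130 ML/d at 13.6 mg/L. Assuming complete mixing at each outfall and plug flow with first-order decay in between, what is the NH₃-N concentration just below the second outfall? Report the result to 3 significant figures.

2.35 mg/L

Flow-weighted average: C = (913.0·0.09200 + 49.30·20.00) / 962.3 = 1070/962.3 = 1.112 mg/L; combined flow 962.3 ML/d.
Travel time t = 33·1000 / 0.92 = 35870 s = 9.964 h.
Decay over the reach: 1.112·exp(−kt) = 1.112·0.7429 = 0.8260 mg/L.
At the second outfall, C = (962.3·0.8260 + 130.0·13.60) / (962.3 + 130.0) = 2.346 mg/L.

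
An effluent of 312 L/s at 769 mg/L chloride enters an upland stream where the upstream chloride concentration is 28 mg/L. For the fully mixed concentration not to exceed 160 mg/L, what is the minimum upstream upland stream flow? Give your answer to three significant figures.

1440 L/s

Set C_mix = 160: (Q·28.00 + 312.0·769.0) / (Q + 312.0) = 160
→ Q = 312.0·(769.0 − 160)/(160 − 28.00) = 1439 L/s.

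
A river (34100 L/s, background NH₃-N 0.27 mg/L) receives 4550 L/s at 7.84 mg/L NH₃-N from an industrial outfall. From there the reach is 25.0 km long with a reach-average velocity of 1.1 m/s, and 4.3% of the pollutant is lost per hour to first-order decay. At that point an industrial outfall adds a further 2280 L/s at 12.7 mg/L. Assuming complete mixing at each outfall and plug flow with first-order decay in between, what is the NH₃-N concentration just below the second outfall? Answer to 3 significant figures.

Flow-weighted average: C = (34100·0.2700 + 4550·7.840) / 38650 = 44880/38650 = 1.161 mg/L; combined flow 38650 L/s.
Travel time t = 25.0·1000 / 1.1 = 22730 s = 6.313 h.
4.3%/h lost → k = −ln(1 − 0.043) = 0.04395 h⁻¹.
Decay over the reach: 1.161·exp(−kt) = 1.161·0.7577 = 0.8798 mg/L.
Second outfall: C = (38650·0.8798 + 2280·12.70)/40930 = 1.538 mg/L.

1.54 mg/L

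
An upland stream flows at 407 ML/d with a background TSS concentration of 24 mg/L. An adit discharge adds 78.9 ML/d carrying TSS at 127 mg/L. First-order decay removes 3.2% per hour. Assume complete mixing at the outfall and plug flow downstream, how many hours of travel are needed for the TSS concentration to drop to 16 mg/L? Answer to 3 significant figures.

Flow-weighted average: C = (407.0·24.00 + 78.90·127.0) / 485.9 = 19790/485.9 = 40.73 mg/L.
3.2%/h lost → k = −ln(1 − 0.032) = 0.03252 h⁻¹.
40.73·exp(−k·t) = 16 → t = ln(40.73/16)/k = 103400 s = 28.73 h.

28.7 h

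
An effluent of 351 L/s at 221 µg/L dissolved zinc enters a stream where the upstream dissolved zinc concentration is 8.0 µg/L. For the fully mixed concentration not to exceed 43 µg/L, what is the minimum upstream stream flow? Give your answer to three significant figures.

Set C_mix = 43: (Q·8.000 + 351.0·221.0) / (Q + 351.0) = 43
→ Q = 351.0·(221.0 − 43)/(43 − 8.000) = 1785 L/s.

1790 L/s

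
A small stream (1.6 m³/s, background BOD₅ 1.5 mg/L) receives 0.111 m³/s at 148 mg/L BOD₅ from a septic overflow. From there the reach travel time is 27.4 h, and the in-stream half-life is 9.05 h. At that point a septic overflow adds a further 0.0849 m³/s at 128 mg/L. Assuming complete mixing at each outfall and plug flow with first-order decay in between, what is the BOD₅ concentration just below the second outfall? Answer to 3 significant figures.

Mass balance: C = (1.600·1.500 + 0.1110·148.0) / 1.711 = 18.83/1.711 = 11.00 mg/L; combined flow 1.711 m³/s.
Half-life 9.05 h → k = ln 2 / 9.05 = 0.07659 h⁻¹ = 1.838 d⁻¹.
After decay, C = 11.00 × e^(−kt) = 11.00 × 0.1226 = 1.349 mg/L.
Second outfall: C = (1.711·1.349 + 0.08490·128.0)/1.796 = 7.337 mg/L.

7.34 mg/L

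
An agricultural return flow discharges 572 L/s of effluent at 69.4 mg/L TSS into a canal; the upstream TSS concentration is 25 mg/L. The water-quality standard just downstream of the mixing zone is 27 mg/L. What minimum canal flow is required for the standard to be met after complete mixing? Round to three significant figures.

12100 L/s

Set C_mix = 27: (Q·25.00 + 572.0·69.40) / (Q + 572.0) = 27
→ Q = 572.0·(69.40 − 27)/(27 − 25.00) = 12130 L/s.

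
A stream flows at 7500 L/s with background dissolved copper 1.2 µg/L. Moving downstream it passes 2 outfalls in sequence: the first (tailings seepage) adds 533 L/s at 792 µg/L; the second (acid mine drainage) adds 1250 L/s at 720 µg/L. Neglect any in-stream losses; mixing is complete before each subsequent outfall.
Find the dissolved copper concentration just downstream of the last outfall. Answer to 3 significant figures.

Below outfall 1: Q → 8033 L/s, C = (7500·1.200 + 533.0·792.0)/8033 = 53.67 µg/L.
Below outfall 2: Q → 9283 L/s, C = (8033·53.67 + 1250·720.0)/9283 = 143.4 µg/L.

143 µg/L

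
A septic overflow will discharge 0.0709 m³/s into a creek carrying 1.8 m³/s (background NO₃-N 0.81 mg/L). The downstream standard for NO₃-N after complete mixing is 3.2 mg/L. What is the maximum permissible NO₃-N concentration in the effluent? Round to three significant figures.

At the limit, (Qr·Cr + Qe·Cₑ)/(Qr + Qe) = 3.2:
Cₑ = (1.871·3.2 − 1.800·0.8100) / 0.07090 = 63.88 mg/L.

63.9 mg/L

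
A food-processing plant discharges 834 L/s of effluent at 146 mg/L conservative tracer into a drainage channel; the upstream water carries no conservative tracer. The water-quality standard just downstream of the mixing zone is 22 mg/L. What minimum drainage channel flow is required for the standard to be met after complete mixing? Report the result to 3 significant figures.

4700 L/s

Set C_mix = 22: (Q·0 + 834.0·146.0) / (Q + 834.0) = 22
→ Q = 834.0·(146.0 − 22)/(22 − 0) = 4701 L/s.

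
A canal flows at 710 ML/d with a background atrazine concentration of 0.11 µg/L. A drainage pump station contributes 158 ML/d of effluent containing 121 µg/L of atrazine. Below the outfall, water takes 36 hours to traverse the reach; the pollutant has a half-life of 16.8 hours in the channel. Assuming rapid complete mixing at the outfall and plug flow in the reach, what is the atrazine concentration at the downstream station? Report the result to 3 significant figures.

5.01 µg/L

Conservation of mass: C = (710.0·0.1100 + 158.0·121.0) / 868.0 = 19200/868.0 = 22.12 µg/L.
Half-life 16.8 h → k = ln 2 / 16.8 = 0.04126 h⁻¹ = 0.9902 d⁻¹.
Applying C = C₀e^(−kt): 22.12 × 0.2264 = 5.008 µg/L.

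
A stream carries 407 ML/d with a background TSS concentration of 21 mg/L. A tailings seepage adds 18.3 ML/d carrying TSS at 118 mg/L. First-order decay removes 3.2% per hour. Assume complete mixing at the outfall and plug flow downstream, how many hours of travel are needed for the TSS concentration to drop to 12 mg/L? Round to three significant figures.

22.8 h

After mixing, C = (407.0·21.00 + 18.30·118.0) / 425.3 = 10710/425.3 = 25.17 mg/L.
3.2%/h lost → k = −ln(1 − 0.032) = 0.03252 h⁻¹.
25.17·exp(−k·t) = 12 → t = ln(25.17/12)/k = 82010 s = 22.78 h.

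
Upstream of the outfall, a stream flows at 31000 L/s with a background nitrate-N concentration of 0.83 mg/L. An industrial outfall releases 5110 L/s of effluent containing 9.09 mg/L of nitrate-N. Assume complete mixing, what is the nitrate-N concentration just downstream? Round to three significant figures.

Mixed concentration C = ΣQC/ΣQ = (31000·0.8300 + 5110·9.090) / 36110 = 72180/36110 = 1.999 mg/L.

2.00 mg/L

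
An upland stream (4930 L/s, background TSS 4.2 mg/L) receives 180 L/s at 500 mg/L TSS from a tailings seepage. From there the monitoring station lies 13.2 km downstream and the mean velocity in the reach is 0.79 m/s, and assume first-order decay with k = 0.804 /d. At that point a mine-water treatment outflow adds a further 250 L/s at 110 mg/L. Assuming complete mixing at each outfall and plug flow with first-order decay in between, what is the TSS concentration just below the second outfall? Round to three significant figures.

22.8 mg/L

Mixed concentration C = ΣQC/ΣQ = (4930·4.200 + 180.0·500.0) / 5110 = 110700/5110 = 21.66 mg/L; combined flow 5110 L/s.
Travel time t = 13.2·1000 / 0.79 = 16710 s = 4.641 h.
Decay over the reach: 21.66·exp(−kt) = 21.66·0.8560 = 18.54 mg/L.
Second outfall: C = (5110·18.54 + 250.0·110.0)/5360 = 22.81 mg/L.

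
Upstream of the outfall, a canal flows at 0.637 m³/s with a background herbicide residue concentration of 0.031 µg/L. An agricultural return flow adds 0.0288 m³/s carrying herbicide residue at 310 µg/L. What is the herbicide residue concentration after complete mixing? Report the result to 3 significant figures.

Flow-weighted average: C = (0.6370·0.03100 + 0.02880·310.0) / 0.6658 = 8.948/0.6658 = 13.44 µg/L.

13.4 µg/L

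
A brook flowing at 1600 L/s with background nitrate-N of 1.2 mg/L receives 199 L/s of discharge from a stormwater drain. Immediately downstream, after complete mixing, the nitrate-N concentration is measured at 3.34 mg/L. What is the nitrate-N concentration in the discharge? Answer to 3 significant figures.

Mass balance: 1600·1.200 + 199.0·Cₑ = 1799·3.340
→ Cₑ = (1799·3.340 − 1600·1.200) / 199.0 = 20.55 mg/L.

20.5 mg/L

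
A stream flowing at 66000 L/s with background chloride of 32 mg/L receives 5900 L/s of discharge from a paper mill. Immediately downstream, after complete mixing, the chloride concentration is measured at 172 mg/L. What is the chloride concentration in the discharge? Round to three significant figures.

Mass balance: 66000·32.00 + 5900·Cₑ = 71900·172.0
→ Cₑ = (71900·172.0 − 66000·32.00) / 5900 = 1738 mg/L.

1740 mg/L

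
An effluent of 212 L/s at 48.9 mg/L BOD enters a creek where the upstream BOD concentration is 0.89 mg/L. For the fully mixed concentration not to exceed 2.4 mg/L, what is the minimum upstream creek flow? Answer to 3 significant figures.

6530 L/s

Set C_mix = 2.4: (Q·0.8900 + 212.0·48.90) / (Q + 212.0) = 2.4
→ Q = 212.0·(48.90 − 2.4)/(2.4 − 0.8900) = 6528 L/s.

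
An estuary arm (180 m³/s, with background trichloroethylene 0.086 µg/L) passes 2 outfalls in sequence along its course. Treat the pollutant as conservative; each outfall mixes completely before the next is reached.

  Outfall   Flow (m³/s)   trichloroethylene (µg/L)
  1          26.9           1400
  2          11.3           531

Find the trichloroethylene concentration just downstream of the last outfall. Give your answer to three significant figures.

200 µg/L

Below outfall 1: Q → 206.9 m³/s, C = (180.0·0.08600 + 26.90·1400)/206.9 = 182.1 µg/L.
Below outfall 2: Q → 218.2 m³/s, C = (206.9·182.1 + 11.30·531.0)/218.2 = 200.2 µg/L.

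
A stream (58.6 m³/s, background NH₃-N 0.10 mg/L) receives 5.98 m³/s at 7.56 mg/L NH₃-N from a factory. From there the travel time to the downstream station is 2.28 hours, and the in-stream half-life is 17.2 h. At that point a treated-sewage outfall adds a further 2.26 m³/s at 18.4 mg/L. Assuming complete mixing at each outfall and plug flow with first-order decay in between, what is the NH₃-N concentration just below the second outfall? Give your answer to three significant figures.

Mass balance: C = (58.60·0.1000 + 5.980·7.560) / 64.58 = 51.07/64.58 = 0.7908 mg/L; combined flow 64.58 m³/s.
Half-life 17.2 h → k = ln 2 / 17.2 = 0.04030 h⁻¹ = 0.9672 d⁻¹.
Decay over the reach: 0.7908·exp(−kt) = 0.7908·0.9122 = 0.7214 mg/L.
Second outfall: C = (64.58·0.7214 + 2.260·18.40)/66.84 = 1.319 mg/L.

1.32 mg/L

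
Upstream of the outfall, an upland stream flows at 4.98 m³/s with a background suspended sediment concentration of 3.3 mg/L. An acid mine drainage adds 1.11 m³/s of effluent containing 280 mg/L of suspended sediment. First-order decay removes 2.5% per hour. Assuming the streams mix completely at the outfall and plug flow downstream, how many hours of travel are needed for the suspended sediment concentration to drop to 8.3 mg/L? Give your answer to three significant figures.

Flow-weighted average: C = (4.980·3.300 + 1.110·280.0) / 6.090 = 327.2/6.090 = 53.73 mg/L.
2.5%/h lost → k = −ln(1 − 0.025) = 0.02532 h⁻¹.
53.73·exp(−k·t) = 8.3 → t = ln(53.73/8.3)/k = 265600 s = 73.77 h.

73.8 h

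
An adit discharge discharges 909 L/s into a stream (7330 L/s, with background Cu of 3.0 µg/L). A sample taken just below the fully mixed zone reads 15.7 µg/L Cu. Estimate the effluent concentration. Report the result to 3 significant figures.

Mass balance: 7330·3.000 + 909.0·Cₑ = 8239·15.70
→ Cₑ = (8239·15.70 − 7330·3.000) / 909.0 = 118.1 µg/L.

118 µg/L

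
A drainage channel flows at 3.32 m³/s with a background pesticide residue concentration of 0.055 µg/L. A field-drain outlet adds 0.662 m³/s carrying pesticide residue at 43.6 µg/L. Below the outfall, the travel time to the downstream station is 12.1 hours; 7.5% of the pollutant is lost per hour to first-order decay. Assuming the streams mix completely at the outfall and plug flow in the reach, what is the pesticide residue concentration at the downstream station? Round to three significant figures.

Conservation of mass: C = (3.320·0.05500 + 0.6620·43.60) / 3.982 = 29.05/3.982 = 7.294 µg/L.
7.5%/h lost → k = −ln(1 − 0.075) = 0.07796 h⁻¹.
Applying C = C₀e^(−kt): 7.294 × 0.3893 = 2.840 µg/L.

2.84 µg/L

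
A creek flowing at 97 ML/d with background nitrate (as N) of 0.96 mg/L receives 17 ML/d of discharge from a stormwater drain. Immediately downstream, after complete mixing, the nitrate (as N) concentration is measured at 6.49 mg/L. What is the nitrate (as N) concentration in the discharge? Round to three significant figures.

Mass balance: 97.00·0.9600 + 17.00·Cₑ = 114.0·6.490
→ Cₑ = (114.0·6.490 − 97.00·0.9600) / 17.00 = 38.04 mg/L.

38.0 mg/L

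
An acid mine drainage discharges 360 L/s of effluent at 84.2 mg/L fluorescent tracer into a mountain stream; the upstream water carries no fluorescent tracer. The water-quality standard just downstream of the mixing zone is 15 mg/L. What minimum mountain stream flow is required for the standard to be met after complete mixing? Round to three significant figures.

1660 L/s

Set C_mix = 15: (Q·0 + 360.0·84.20) / (Q + 360.0) = 15
→ Q = 360.0·(84.20 − 15)/(15 − 0) = 1661 L/s.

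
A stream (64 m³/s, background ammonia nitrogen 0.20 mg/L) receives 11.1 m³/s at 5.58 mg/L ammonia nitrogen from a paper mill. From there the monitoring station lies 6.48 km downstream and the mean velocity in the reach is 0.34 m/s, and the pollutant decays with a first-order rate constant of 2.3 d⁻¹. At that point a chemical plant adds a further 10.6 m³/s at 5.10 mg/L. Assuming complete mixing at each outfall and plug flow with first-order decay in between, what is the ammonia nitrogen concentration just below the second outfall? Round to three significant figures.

1.16 mg/L

Mass balance: C = (64.00·0.2000 + 11.10·5.580) / 75.10 = 74.74/75.10 = 0.9952 mg/L; combined flow 75.10 m³/s.
Travel time t = 6.48·1000 / 0.34 = 19060 s = 5.294 h.
Applying C = C₀e^(−kt): 0.9952 × 0.6021 = 0.5992 mg/L.
At the second outfall, C = (75.10·0.5992 + 10.60·5.100) / (75.10 + 10.60) = 1.156 mg/L.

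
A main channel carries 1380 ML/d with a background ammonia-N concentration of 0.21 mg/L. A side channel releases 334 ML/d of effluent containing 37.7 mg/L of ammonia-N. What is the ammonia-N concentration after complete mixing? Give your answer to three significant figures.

7.52 mg/L

Conservation of mass: C = (1380·0.2100 + 334.0·37.70) / 1714 = 12880/1714 = 7.516 mg/L.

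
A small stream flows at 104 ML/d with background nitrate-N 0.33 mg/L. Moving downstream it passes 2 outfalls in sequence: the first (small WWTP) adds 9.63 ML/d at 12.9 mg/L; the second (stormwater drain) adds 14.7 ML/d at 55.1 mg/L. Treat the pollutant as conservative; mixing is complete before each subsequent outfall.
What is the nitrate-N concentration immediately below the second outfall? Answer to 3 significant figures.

After outfall 1: Q = 104.0 + 9.630 = 113.6 ML/d; C = (104.0·0.3300 + 9.630·12.90)/113.6 = 1.395 mg/L.
After outfall 2: Q = 113.6 + 14.70 = 128.3 ML/d; C = (113.6·1.395 + 14.70·55.10)/128.3 = 7.547 mg/L.

7.55 mg/L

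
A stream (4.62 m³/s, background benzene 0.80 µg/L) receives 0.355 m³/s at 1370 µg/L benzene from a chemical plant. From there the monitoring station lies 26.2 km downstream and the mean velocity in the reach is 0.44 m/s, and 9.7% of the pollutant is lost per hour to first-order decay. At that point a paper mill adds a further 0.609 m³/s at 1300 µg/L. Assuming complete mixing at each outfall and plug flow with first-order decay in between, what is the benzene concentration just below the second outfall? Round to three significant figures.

Mixed concentration C = ΣQC/ΣQ = (4.620·0.8000 + 0.3550·1370) / 4.975 = 490.0/4.975 = 98.50 µg/L; combined flow 4.975 m³/s.
Travel time t = 26.2·1000 / 0.44 = 59550 s = 16.54 h.
9.7%/h lost → k = −ln(1 − 0.097) = 0.1020 h⁻¹.
Decay over the reach: 98.50·exp(−kt) = 98.50·0.1850 = 18.22 µg/L.
Second outfall: C = (4.975·18.22 + 0.6090·1300)/5.584 = 158.0 µg/L.

158 µg/L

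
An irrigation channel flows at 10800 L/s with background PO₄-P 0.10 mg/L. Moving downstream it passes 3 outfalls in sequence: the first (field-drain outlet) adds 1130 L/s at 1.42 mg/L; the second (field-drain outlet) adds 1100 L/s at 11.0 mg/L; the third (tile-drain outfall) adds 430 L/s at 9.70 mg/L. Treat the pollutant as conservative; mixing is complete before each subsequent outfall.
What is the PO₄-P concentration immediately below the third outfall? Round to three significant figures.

After outfall 1: Q = 10800 + 1130 = 11930 L/s; C = (10800·0.1000 + 1130·1.420)/11930 = 0.2250 mg/L.
After outfall 2: Q = 11930 + 1100 = 13030 L/s; C = (11930·0.2250 + 1100·11.00)/13030 = 1.135 mg/L.
After outfall 3: Q = 13030 + 430.0 = 13460 L/s; C = (13030·1.135 + 430.0·9.700)/13460 = 1.408 mg/L.

1.41 mg/L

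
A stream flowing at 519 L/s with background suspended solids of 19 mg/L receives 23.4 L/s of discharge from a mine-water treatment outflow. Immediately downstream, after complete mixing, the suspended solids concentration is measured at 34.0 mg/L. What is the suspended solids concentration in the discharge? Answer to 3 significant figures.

367 mg/L

Mass balance: 519.0·19.00 + 23.40·Cₑ = 542.4·34.00
→ Cₑ = (542.4·34.00 − 519.0·19.00) / 23.40 = 366.7 mg/L.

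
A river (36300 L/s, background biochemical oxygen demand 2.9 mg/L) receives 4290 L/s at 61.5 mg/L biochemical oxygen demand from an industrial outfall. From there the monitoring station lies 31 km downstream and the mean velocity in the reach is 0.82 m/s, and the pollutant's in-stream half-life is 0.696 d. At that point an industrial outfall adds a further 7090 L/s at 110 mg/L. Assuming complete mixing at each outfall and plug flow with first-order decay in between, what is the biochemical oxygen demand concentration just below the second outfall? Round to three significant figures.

Mixed concentration C = ΣQC/ΣQ = (36300·2.900 + 4290·61.50) / 40590 = 369100/40590 = 9.093 mg/L; combined flow 40590 L/s.
Travel time t = 31·1000 / 0.82 = 37800 s = 10.50 h.
Half-life 0.696 d → k = ln 2 / 0.696 = 0.9959 d⁻¹.
Applying C = C₀e^(−kt): 9.093 × 0.6468 = 5.881 mg/L.
At the second outfall, C = (40590·5.881 + 7090·110.0) / (40590 + 7090) = 21.36 mg/L.

21.4 mg/L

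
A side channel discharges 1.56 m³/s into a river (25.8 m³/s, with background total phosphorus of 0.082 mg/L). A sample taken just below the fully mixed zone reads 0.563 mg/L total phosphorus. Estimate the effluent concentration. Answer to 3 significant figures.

Mass balance: 25.80·0.08200 + 1.560·Cₑ = 27.36·0.5630
→ Cₑ = (27.36·0.5630 − 25.80·0.08200) / 1.560 = 8.518 mg/L.

8.52 mg/L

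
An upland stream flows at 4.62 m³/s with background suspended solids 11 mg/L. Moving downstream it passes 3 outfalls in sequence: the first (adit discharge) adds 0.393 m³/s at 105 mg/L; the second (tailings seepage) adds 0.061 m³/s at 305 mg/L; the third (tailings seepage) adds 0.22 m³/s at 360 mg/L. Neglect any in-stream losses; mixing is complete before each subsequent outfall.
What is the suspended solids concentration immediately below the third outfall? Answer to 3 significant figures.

Below outfall 1: Q → 5.013 m³/s, C = (4.620·11.00 + 0.3930·105.0)/5.013 = 18.37 mg/L.
Below outfall 2: Q → 5.074 m³/s, C = (5.013·18.37 + 0.06100·305.0)/5.074 = 21.82 mg/L.
Below outfall 3: Q → 5.294 m³/s, C = (5.074·21.82 + 0.2200·360.0)/5.294 = 35.87 mg/L.

35.9 mg/L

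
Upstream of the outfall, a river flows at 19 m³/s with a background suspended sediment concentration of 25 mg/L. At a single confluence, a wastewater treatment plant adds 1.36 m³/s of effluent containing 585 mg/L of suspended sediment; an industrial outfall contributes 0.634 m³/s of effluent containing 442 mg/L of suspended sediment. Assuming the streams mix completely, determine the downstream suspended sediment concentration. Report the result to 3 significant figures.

73.9 mg/L

Mass balance: C = (19.00·25.00 + 1.360·585.0 + 0.6340·442.0) / 20.99 = 1551/20.99 = 73.87 mg/L.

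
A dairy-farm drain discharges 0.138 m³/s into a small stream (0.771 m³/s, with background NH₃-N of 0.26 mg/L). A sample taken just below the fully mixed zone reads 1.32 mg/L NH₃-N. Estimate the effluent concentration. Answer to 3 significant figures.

7.24 mg/L

Mass balance: 0.7710·0.2600 + 0.1380·Cₑ = 0.9090·1.320
→ Cₑ = (0.9090·1.320 − 0.7710·0.2600) / 0.1380 = 7.242 mg/L.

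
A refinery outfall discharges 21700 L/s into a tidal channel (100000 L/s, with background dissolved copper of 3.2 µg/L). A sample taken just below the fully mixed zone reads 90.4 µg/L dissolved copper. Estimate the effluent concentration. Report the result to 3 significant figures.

492 µg/L

Mass balance: 100000·3.200 + 21700·Cₑ = 121700·90.40
→ Cₑ = (121700·90.40 − 100000·3.200) / 21700 = 492.2 µg/L.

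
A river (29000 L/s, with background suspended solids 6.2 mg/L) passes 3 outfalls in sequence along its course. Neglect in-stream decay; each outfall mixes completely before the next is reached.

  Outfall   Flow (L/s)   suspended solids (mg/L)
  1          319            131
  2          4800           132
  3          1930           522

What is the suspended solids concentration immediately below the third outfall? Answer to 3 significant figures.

Outfall 1: combined Q = 29320 L/s; C = (29000·6.200 + 319.0·131.0)/29320 = 7.558 mg/L.
Outfall 2: combined Q = 34120 L/s; C = (29320·7.558 + 4800·132.0)/34120 = 25.06 mg/L.
Outfall 3: combined Q = 36050 L/s; C = (34120·25.06 + 1930·522.0)/36050 = 51.67 mg/L.

51.7 mg/L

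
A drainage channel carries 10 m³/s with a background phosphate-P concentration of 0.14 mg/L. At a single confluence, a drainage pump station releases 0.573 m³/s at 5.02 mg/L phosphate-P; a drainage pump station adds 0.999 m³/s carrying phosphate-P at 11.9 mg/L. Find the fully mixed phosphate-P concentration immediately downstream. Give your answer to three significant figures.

After mixing, C = (10.00·0.1400 + 0.5730·5.020 + 0.9990·11.90) / 11.57 = 16.16/11.57 = 1.397 mg/L.

1.40 mg/L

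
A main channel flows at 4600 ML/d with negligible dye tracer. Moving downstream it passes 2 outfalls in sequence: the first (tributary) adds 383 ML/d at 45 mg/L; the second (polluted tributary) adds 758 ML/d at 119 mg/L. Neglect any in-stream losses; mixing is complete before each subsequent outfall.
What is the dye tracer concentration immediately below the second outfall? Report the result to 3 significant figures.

18.7 mg/L

After outfall 1: Q = 4600 + 383.0 = 4983 ML/d; C = (4600·0 + 383.0·45.00)/4983 = 3.459 mg/L.
After outfall 2: Q = 4983 + 758.0 = 5741 ML/d; C = (4983·3.459 + 758.0·119.0)/5741 = 18.71 mg/L.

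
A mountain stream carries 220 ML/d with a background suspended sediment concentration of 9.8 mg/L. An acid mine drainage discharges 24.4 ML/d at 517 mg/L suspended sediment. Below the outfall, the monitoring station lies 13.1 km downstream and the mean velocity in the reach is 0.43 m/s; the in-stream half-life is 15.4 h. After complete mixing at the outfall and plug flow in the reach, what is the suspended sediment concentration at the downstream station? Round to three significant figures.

41.3 mg/L

Mixed concentration C = ΣQC/ΣQ = (220.0·9.800 + 24.40·517.0) / 244.4 = 14770/244.4 = 60.44 mg/L.
Travel time t = 13.1·1000 / 0.43 = 30470 s = 8.463 h.
Half-life 15.4 h → k = ln 2 / 15.4 = 0.04501 h⁻¹ = 1.080 d⁻¹.
First-order decay: C = 60.44·exp(−k·t) = 60.44·0.6832 = 41.29 mg/L.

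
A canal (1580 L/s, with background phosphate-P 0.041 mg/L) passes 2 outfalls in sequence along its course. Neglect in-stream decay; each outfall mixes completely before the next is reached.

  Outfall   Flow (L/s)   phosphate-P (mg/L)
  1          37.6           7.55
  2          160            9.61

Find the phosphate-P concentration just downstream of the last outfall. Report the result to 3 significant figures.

1.06 mg/L

Outfall 1: combined Q = 1618 L/s; C = (1580·0.04100 + 37.60·7.550)/1618 = 0.2155 mg/L.
Outfall 2: combined Q = 1778 L/s; C = (1618·0.2155 + 160.0·9.610)/1778 = 1.061 mg/L.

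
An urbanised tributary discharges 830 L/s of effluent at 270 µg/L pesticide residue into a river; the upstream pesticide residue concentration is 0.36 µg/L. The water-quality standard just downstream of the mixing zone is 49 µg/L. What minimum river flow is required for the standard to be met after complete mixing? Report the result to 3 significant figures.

Set C_mix = 49: (Q·0.3600 + 830.0·270.0) / (Q + 830.0) = 49
→ Q = 830.0·(270.0 − 49)/(49 − 0.3600) = 3771 L/s.

3770 L/s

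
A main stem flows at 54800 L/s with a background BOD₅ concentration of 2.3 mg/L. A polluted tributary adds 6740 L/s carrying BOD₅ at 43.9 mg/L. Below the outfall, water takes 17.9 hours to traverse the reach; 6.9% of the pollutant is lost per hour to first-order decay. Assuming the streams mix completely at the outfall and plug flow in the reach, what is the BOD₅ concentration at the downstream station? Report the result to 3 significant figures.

Flow-weighted average: C = (54800·2.300 + 6740·43.90) / 61540 = 421900/61540 = 6.856 mg/L.
6.9%/h lost → k = −ln(1 − 0.069) = 0.07150 h⁻¹.
Decay over the reach: 6.856·exp(−kt) = 6.856·0.2781 = 1.907 mg/L.

1.91 mg/L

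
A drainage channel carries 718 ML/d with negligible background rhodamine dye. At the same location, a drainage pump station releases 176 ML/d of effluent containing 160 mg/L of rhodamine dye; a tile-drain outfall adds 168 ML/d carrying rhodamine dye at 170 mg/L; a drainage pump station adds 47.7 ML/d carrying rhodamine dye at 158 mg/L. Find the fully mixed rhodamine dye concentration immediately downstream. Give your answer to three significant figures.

Mixed concentration C = ΣQC/ΣQ = (718.0·0 + 176.0·160.0 + 168.0·170.0 + 47.70·158.0) / 1110 = 64260/1110 = 57.90 mg/L.

57.9 mg/L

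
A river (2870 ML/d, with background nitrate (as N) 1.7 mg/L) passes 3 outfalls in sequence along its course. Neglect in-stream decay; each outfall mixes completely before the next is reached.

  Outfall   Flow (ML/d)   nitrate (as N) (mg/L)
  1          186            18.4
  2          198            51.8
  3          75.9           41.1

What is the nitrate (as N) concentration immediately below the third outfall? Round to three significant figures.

Outfall 1: combined Q = 3056 ML/d; C = (2870·1.700 + 186.0·18.40)/3056 = 2.716 mg/L.
Outfall 2: combined Q = 3254 ML/d; C = (3056·2.716 + 198.0·51.80)/3254 = 5.703 mg/L.
Outfall 3: combined Q = 3330 ML/d; C = (3254·5.703 + 75.90·41.10)/3330 = 6.510 mg/L.

6.51 mg/L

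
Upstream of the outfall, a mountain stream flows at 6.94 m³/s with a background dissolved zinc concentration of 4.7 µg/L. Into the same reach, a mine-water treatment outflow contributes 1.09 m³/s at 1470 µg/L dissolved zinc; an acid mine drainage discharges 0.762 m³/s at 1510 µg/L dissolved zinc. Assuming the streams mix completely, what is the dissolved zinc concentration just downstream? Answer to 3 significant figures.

Mass balance: C = (6.940·4.700 + 1.090·1470 + 0.7620·1510) / 8.792 = 2786/8.792 = 316.8 µg/L.

317 µg/L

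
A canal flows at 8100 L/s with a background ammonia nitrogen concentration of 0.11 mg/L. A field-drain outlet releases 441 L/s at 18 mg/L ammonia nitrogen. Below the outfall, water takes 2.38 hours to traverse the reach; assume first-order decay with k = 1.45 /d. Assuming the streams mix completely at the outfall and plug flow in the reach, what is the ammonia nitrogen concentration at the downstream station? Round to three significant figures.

Mass balance: C = (8100·0.1100 + 441.0·18.00) / 8541 = 8829/8541 = 1.034 mg/L.
After decay, C = 1.034 × e^(−kt) = 1.034 × 0.8661 = 0.8953 mg/L.

0.895 mg/L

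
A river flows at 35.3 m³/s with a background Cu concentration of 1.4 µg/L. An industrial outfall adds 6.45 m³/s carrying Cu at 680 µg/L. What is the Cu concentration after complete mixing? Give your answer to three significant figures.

106 µg/L

Mass balance: C = (35.30·1.400 + 6.450·680.0) / 41.75 = 4435/41.75 = 106.2 µg/L.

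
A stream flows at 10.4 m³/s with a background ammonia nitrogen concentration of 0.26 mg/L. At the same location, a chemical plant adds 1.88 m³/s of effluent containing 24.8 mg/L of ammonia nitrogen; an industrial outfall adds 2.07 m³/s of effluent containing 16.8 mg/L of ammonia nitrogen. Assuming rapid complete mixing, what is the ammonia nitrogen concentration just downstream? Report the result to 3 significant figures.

5.86 mg/L

Mass balance: C = (10.40·0.2600 + 1.880·24.80 + 2.070·16.80) / 14.35 = 84.10/14.35 = 5.861 mg/L.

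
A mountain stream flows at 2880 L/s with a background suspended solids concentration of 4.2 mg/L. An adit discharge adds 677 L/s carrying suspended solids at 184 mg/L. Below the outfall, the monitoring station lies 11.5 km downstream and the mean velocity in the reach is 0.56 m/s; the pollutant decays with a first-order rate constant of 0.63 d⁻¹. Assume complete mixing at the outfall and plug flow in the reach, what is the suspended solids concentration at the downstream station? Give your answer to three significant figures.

Flow-weighted average: C = (2880·4.200 + 677.0·184.0) / 3557 = 136700/3557 = 38.42 mg/L.
Travel time t = 11.5·1000 / 0.56 = 20540 s = 5.704 h.
Applying C = C₀e^(−kt): 38.42 × 0.8609 = 33.08 mg/L.

33.1 mg/L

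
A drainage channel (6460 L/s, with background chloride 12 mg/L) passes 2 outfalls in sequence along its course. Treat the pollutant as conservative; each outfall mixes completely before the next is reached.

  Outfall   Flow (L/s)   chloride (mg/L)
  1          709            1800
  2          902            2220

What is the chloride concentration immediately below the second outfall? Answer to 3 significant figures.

416 mg/L

Outfall 1: combined Q = 7169 L/s; C = (6460·12.00 + 709.0·1800)/7169 = 188.8 mg/L.
Outfall 2: combined Q = 8071 L/s; C = (7169·188.8 + 902.0·2220)/8071 = 415.8 mg/L.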